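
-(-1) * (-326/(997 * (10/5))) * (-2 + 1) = 163/997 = 0.16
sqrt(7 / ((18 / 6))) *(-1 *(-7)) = 7 *sqrt(21) / 3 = 10.69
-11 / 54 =-0.20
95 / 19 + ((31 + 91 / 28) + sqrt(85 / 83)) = sqrt(7055) / 83 + 157 / 4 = 40.26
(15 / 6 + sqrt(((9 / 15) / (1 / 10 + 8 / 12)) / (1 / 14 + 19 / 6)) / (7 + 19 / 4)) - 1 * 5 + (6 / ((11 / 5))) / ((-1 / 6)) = -415 / 22 + 6 * sqrt(16422) / 18377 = -18.82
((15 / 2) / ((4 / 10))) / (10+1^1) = 75 / 44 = 1.70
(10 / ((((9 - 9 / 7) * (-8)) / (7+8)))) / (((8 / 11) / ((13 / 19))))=-2.29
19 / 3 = 6.33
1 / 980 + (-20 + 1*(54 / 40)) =-4569 / 245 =-18.65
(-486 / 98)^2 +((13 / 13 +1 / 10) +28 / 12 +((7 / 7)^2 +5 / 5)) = 2162833 / 72030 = 30.03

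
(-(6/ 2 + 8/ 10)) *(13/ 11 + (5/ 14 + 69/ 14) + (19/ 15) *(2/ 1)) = -197524/ 5775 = -34.20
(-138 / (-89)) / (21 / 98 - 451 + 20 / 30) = -5796 / 1682545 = -0.00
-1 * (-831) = 831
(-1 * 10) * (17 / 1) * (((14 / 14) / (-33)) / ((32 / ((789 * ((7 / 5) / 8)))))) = 31297 / 1408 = 22.23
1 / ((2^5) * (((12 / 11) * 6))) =11 / 2304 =0.00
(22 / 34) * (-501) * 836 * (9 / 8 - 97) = 883429833 / 34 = 25983230.38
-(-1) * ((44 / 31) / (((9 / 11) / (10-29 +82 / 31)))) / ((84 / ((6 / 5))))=-40898 / 100905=-0.41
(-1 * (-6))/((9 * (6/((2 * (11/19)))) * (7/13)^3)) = 48334/58653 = 0.82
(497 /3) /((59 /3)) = 497 /59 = 8.42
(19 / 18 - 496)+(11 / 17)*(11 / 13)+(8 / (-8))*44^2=-9668119 / 3978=-2430.40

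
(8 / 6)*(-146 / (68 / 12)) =-584 / 17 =-34.35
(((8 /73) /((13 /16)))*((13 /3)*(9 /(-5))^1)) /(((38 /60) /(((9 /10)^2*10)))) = -93312 /6935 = -13.46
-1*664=-664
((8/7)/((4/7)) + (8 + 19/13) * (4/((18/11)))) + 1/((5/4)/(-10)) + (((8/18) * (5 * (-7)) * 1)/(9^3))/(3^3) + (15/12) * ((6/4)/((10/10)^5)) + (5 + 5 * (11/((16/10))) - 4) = 500905387/9211644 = 54.38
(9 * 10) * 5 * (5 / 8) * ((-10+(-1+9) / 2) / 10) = -675 / 4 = -168.75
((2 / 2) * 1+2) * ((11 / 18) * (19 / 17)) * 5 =1045 / 102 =10.25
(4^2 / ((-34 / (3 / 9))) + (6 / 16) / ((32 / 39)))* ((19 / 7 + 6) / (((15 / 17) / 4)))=239059 / 20160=11.86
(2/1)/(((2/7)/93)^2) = 423801/2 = 211900.50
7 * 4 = 28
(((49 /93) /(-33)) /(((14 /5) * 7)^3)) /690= -25 /8135010576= -0.00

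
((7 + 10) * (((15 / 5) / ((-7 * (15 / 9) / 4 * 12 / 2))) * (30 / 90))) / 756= -17 / 13230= -0.00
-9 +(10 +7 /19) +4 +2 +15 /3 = 12.37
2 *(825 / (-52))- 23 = -1423 / 26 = -54.73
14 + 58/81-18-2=-428/81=-5.28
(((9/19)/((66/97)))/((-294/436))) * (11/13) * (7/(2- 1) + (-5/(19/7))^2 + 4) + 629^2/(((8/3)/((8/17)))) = 304997050569/4369183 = 69806.43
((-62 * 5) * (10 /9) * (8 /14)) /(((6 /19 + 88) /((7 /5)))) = -23560 /7551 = -3.12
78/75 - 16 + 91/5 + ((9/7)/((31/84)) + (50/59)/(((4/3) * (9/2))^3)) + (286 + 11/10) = 1451009797/4938300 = 293.83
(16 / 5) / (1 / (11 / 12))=44 / 15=2.93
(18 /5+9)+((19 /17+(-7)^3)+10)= -27139 /85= -319.28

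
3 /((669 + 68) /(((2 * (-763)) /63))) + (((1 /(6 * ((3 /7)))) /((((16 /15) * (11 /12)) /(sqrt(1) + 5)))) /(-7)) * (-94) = 141269 /4422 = 31.95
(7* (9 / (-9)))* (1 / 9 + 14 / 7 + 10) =-763 / 9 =-84.78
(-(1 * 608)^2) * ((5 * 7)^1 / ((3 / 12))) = -51752960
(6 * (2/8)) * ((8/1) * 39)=468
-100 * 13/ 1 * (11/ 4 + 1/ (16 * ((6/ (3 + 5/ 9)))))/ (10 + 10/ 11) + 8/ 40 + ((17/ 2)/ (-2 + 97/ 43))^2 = 302705743/ 392040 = 772.13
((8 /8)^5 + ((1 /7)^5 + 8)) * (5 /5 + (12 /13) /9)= 6504352 /655473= 9.92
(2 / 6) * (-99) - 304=-337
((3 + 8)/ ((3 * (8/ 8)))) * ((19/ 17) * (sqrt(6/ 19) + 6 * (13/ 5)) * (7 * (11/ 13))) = 847 * sqrt(114)/ 663 + 32186/ 85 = 392.30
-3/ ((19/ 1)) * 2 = -6/ 19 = -0.32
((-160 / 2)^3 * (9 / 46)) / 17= -5892.58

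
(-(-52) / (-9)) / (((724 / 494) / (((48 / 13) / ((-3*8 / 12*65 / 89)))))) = 27056 / 2715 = 9.97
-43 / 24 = -1.79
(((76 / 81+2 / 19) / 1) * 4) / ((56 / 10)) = 8030 / 10773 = 0.75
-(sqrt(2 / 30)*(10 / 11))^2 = -20 / 363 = -0.06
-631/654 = -0.96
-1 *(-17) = 17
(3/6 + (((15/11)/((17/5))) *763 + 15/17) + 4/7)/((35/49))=161253/374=431.16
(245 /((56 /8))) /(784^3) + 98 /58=3373232273 /1996402688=1.69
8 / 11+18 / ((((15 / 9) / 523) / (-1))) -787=-353907 / 55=-6434.67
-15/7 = -2.14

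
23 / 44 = 0.52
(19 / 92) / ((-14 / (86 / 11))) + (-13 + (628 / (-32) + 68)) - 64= -407193 / 14168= -28.74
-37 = -37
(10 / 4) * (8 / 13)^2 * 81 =12960 / 169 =76.69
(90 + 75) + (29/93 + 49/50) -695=-528.71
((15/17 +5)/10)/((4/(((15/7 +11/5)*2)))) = 1.28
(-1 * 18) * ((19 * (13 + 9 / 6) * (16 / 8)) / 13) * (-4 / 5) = 39672 / 65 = 610.34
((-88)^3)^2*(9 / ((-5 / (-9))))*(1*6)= 225700386177024 / 5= 45140077235404.80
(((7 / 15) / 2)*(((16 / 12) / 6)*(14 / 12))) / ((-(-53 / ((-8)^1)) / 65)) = -2548 / 4293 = -0.59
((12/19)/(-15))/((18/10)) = -4/171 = -0.02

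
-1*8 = -8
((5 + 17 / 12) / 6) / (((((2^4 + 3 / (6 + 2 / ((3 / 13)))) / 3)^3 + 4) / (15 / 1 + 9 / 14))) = 38476548 / 371666969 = 0.10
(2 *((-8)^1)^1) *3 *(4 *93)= -17856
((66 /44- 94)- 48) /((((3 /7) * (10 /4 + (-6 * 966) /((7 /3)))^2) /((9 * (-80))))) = 134880 /3518767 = 0.04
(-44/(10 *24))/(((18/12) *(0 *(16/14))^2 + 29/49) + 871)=-539/2562480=-0.00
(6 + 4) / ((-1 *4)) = -5 / 2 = -2.50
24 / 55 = 0.44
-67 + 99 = 32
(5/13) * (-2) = -10/13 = -0.77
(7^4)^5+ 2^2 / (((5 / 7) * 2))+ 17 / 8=3191690651904480237 / 40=79792266297612005.92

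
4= 4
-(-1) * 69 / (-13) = -69 / 13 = -5.31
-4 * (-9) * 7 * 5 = 1260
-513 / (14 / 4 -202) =1026 / 397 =2.58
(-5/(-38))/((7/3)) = 15/266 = 0.06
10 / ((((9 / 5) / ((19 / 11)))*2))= 475 / 99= 4.80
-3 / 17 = -0.18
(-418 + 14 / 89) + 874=40598 / 89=456.16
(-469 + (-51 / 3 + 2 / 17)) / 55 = -1652 / 187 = -8.83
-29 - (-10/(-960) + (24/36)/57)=-158809/5472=-29.02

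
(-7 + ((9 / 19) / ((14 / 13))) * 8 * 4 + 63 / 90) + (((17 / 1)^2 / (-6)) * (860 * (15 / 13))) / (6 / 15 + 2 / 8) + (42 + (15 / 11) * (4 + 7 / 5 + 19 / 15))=-181661465341 / 2472470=-73473.68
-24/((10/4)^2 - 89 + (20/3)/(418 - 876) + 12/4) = 65952/219193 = 0.30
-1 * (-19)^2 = -361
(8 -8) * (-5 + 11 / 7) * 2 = 0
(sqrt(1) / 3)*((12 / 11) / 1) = 4 / 11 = 0.36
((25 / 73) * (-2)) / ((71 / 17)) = -850 / 5183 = -0.16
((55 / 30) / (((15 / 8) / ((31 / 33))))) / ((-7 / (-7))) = 124 / 135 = 0.92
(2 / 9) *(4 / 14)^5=64 / 151263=0.00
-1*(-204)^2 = -41616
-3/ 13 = -0.23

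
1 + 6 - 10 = -3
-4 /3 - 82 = -250 /3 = -83.33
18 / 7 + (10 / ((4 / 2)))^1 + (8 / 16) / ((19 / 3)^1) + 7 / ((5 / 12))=32519 / 1330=24.45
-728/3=-242.67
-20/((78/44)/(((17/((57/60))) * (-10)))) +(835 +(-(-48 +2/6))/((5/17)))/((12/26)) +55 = 47063183/11115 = 4234.20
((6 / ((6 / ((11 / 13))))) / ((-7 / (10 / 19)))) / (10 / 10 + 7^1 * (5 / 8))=-880 / 74347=-0.01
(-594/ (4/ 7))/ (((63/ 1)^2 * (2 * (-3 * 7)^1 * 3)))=11/ 5292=0.00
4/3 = 1.33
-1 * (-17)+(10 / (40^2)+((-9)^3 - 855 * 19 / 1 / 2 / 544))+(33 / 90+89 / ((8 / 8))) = -10404949 / 16320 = -637.56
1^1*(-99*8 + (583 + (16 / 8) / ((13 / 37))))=-2643 / 13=-203.31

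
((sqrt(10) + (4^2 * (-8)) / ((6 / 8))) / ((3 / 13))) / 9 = -6656 / 81 + 13 * sqrt(10) / 27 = -80.65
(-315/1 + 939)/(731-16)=48/55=0.87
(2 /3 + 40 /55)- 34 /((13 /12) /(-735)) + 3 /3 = 9897067 /429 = 23070.09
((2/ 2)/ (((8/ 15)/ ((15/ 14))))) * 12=675/ 28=24.11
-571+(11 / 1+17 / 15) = -8383 / 15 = -558.87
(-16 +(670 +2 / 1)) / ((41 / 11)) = 176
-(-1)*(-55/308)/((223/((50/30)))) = -25/18732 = -0.00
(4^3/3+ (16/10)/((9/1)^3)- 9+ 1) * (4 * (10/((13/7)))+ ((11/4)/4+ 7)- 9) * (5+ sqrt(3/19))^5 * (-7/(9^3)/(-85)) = 102204597771808 * sqrt(57)/20139474849975+ 4292939519008/42398894421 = 139.57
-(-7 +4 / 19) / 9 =0.75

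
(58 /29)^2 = 4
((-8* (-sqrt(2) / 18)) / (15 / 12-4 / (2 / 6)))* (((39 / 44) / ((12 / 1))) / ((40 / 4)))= -13* sqrt(2) / 42570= -0.00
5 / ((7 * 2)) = 5 / 14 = 0.36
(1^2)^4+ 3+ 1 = 5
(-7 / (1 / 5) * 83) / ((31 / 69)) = -200445 / 31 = -6465.97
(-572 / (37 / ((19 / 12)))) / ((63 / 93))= -84227 / 2331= -36.13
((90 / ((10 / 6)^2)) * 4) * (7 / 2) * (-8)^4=1857945.60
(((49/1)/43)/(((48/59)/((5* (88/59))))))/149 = 2695/38442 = 0.07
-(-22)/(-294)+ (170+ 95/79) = 1987306/11613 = 171.13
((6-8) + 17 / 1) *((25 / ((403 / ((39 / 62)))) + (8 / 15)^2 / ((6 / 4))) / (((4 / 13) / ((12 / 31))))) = 3856333 / 893730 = 4.31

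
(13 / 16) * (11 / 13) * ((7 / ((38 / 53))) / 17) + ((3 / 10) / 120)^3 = 8162000323 / 20672000000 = 0.39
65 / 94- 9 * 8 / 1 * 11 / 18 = -4071 / 94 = -43.31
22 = 22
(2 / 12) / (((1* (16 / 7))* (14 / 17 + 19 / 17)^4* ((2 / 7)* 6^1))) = 0.00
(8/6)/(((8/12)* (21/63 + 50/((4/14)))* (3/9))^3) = 6561/291063152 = 0.00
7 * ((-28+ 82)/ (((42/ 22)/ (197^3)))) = 1513783854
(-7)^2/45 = 49/45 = 1.09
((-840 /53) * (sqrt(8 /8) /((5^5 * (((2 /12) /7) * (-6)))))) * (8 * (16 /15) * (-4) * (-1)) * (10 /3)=4.04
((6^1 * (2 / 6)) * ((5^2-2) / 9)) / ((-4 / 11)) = -253 / 18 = -14.06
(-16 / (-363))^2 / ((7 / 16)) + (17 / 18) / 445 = 5387719 / 820920870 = 0.01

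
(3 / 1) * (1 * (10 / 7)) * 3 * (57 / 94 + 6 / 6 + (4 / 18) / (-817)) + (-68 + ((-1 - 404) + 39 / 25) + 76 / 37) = -111570800451 / 248633525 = -448.74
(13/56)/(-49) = -0.00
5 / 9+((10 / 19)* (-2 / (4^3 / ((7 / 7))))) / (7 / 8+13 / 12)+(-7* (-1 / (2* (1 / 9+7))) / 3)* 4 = 309497 / 257184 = 1.20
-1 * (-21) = 21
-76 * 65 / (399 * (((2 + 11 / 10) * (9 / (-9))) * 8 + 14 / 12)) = 2600 / 4963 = 0.52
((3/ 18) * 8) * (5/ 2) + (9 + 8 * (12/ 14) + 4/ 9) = 1237/ 63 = 19.63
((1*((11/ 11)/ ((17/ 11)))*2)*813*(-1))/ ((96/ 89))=-265309/ 272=-975.40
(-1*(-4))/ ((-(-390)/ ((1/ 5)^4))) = 0.00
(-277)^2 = 76729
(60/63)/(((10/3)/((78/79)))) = 156/553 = 0.28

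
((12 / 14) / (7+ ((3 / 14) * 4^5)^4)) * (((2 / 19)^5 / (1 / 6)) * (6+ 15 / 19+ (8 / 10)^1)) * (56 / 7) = 0.00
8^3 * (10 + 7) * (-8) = -69632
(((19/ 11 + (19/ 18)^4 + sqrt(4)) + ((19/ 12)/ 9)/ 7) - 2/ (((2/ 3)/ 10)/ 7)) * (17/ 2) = -28170631031/ 16166304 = -1742.55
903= 903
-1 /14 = -0.07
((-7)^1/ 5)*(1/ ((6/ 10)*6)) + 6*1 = 101/ 18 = 5.61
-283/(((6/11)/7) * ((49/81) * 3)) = -28017/14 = -2001.21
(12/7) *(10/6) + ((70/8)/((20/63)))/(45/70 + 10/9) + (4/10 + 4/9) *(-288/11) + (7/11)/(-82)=-98942981/27907880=-3.55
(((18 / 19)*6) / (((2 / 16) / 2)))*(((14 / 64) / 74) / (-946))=-189 / 665038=-0.00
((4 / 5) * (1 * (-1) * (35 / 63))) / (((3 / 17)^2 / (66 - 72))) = 2312 / 27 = 85.63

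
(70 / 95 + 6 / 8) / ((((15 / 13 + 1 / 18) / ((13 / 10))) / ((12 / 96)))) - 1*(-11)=9635393 / 860320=11.20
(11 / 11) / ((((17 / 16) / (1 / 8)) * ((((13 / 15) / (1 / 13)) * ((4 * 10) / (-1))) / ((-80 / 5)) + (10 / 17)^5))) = 1002252 / 240555833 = 0.00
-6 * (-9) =54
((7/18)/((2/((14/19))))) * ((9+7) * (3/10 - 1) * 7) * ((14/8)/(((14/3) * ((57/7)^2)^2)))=-5764801/6016920570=-0.00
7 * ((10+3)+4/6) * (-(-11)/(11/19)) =1817.67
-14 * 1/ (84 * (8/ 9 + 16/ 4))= -3/ 88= -0.03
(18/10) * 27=243/5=48.60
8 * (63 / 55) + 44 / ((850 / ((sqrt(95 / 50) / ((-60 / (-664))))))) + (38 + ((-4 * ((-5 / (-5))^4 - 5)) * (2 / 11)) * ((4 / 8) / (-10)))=1826 * sqrt(190) / 31875 + 2586 / 55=47.81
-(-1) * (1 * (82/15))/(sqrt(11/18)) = 6.99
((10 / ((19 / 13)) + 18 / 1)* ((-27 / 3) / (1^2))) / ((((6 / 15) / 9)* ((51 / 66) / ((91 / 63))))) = -3037320 / 323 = -9403.47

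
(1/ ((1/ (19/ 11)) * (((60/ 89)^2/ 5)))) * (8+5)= 1956487/ 7920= 247.03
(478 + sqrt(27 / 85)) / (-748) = -239 / 374 - 3 * sqrt(255) / 63580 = -0.64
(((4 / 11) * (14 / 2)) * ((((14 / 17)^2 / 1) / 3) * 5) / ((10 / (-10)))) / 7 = -3920 / 9537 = -0.41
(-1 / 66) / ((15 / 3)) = -1 / 330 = -0.00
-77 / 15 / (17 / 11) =-847 / 255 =-3.32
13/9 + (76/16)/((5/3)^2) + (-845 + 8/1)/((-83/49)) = 37147337/74700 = 497.29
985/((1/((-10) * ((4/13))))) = -39400/13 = -3030.77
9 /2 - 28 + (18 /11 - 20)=-921 /22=-41.86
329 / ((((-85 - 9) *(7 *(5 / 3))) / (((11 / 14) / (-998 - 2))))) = 33 / 140000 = 0.00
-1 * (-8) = 8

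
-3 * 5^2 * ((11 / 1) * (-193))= 159225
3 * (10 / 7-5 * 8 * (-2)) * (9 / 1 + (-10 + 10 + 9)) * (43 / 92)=330885 / 161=2055.19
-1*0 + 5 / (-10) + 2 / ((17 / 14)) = 39 / 34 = 1.15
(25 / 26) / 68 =25 / 1768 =0.01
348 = 348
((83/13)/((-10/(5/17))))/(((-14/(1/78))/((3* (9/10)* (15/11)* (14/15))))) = 747/1264120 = 0.00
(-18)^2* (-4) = -1296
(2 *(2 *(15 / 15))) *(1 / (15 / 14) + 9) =596 / 15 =39.73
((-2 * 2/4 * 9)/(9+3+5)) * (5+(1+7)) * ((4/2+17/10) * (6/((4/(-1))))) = 12987/340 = 38.20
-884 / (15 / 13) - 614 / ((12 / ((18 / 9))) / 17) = -12529 / 5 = -2505.80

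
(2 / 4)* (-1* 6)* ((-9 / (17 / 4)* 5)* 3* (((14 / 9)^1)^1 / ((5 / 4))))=2016 / 17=118.59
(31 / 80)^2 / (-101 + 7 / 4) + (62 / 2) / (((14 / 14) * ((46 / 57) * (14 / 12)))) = 3367040479 / 102267200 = 32.92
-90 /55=-18 /11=-1.64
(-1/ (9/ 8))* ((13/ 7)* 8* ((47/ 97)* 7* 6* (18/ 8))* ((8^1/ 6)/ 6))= -39104/ 291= -134.38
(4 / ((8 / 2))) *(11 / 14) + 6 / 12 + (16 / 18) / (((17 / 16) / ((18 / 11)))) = 3475 / 1309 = 2.65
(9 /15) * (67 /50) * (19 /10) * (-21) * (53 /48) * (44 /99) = -15.74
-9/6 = -3/2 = -1.50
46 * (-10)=-460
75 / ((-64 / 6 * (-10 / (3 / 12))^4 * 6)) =-3 / 6553600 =-0.00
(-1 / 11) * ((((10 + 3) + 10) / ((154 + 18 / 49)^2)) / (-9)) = 55223 / 5664195504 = 0.00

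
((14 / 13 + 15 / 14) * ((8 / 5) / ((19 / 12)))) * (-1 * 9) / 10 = -84456 / 43225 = -1.95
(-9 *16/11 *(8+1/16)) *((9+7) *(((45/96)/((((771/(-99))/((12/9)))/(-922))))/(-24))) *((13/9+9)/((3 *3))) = 4658405/771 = 6042.03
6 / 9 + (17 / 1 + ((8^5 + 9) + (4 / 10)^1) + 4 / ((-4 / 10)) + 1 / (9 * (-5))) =1475327 / 45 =32785.04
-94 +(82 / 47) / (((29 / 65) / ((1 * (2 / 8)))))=-253579 / 2726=-93.02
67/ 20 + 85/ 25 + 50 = 227/ 4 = 56.75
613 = 613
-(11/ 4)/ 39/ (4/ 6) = -11/ 104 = -0.11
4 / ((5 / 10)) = 8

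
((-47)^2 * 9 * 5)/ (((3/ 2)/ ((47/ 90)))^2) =4879681/ 405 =12048.60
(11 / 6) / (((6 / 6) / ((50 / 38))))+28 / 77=3481 / 1254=2.78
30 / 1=30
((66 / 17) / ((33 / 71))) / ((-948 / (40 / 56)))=-0.01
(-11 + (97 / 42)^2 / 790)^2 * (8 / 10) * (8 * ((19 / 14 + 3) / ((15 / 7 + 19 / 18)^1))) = 14316381012822061 / 13587323226750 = 1053.66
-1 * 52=-52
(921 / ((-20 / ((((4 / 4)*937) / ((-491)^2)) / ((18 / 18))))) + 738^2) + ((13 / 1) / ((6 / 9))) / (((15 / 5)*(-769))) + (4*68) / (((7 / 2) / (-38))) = 14059462409543179 / 25954780460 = 541690.67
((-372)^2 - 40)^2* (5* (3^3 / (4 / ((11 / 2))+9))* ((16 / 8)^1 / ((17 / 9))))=511587136241280 / 1819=281246364068.87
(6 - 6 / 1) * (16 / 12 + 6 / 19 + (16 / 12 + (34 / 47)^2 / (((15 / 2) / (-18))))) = 0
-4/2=-2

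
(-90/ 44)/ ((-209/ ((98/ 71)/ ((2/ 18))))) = 19845/ 163229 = 0.12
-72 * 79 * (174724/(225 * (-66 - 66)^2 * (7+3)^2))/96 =-28519/1080000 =-0.03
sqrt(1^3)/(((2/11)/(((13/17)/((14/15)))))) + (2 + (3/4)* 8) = 5953/476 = 12.51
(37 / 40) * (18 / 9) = 37 / 20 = 1.85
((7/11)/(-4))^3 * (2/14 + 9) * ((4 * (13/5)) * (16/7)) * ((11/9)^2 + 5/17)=-14338688/9163935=-1.56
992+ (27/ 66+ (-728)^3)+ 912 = -8488181847/ 22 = -385826447.59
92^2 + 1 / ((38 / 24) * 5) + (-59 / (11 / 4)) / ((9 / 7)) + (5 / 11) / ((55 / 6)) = 873934978 / 103455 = 8447.49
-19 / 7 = -2.71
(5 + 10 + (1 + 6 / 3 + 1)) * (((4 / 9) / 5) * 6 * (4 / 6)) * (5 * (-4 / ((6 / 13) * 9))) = -7904 / 243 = -32.53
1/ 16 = 0.06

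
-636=-636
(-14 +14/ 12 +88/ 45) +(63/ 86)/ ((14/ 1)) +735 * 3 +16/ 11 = 186935861/ 85140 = 2195.63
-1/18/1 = -1/18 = -0.06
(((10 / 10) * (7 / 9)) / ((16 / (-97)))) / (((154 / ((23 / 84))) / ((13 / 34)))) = -29003 / 9047808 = -0.00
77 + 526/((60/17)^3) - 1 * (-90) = 178.96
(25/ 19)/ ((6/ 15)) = 125/ 38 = 3.29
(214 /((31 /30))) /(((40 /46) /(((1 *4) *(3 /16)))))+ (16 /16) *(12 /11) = 245127 /1364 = 179.71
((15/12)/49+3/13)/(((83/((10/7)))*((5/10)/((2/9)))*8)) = 3265/13323492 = 0.00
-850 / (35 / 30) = -5100 / 7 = -728.57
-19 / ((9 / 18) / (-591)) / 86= 261.14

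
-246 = -246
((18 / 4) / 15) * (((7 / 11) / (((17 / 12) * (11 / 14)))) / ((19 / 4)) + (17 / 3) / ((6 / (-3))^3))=-110303 / 625328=-0.18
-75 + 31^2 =886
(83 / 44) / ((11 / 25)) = 2075 / 484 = 4.29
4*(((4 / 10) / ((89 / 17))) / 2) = 68 / 445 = 0.15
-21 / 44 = -0.48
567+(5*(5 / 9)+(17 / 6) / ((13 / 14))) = 67021 / 117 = 572.83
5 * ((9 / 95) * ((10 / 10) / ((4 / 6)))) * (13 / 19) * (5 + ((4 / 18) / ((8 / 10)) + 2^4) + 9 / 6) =7995 / 722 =11.07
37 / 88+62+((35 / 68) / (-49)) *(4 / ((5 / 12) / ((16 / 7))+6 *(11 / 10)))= 62.41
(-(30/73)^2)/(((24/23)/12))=-10350/5329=-1.94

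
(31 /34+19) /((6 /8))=1354 /51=26.55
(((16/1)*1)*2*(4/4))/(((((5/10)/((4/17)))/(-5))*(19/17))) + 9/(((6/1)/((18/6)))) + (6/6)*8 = -2085/38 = -54.87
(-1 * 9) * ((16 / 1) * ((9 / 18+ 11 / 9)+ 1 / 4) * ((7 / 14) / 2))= -71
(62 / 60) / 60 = 0.02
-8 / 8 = -1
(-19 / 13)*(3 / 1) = -57 / 13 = -4.38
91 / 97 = 0.94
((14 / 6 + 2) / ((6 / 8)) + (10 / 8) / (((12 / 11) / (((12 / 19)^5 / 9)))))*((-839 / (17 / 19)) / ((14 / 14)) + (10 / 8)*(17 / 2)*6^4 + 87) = 28341295236304 / 378843147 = 74810.10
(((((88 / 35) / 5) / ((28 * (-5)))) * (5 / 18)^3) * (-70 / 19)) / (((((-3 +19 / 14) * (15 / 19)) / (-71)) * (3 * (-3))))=-781 / 452709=-0.00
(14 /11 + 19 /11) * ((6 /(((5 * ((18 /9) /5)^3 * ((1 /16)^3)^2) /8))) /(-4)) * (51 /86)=-48129638400 /43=-1119293916.28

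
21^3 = 9261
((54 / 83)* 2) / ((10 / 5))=54 / 83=0.65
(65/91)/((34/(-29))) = -145/238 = -0.61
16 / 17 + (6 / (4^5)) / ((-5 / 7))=40603 / 43520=0.93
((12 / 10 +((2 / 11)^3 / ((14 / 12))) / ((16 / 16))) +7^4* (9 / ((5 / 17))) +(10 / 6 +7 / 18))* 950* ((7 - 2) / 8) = 29264767299025 / 670824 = 43625104.80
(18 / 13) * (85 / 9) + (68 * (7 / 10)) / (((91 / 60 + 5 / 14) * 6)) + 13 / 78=1072867 / 61386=17.48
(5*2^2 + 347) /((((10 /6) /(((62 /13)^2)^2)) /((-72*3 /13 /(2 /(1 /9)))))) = -195224951232 /1856465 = -105159.51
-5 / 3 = -1.67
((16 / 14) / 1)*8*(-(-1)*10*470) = 300800 / 7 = 42971.43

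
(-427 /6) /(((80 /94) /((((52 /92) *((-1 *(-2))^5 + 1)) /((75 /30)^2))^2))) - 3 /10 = -2463337761 /3306250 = -745.05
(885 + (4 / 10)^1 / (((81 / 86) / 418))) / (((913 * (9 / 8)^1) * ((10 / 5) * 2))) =860642 / 3327885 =0.26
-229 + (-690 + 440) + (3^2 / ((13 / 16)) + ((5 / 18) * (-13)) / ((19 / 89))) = -2155591 / 4446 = -484.84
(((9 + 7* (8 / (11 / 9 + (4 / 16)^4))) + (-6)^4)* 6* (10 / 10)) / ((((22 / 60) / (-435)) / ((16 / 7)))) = -191209802688 / 8701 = -21975612.31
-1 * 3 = -3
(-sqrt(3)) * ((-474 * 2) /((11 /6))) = 895.63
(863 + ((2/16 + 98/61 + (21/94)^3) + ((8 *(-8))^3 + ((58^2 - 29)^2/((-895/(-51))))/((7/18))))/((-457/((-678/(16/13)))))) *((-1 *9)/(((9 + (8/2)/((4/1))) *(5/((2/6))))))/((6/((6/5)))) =-287110081946904814347/14506100140252000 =-19792.37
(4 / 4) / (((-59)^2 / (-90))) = -90 / 3481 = -0.03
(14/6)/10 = 7/30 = 0.23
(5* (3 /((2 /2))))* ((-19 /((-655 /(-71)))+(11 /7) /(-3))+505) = 7536.25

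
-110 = -110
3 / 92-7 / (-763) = 419 / 10028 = 0.04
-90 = -90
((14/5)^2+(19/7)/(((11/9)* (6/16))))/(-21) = -26492/40425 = -0.66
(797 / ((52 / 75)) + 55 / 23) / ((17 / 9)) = 12399165 / 20332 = 609.83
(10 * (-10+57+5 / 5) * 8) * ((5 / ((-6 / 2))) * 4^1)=-25600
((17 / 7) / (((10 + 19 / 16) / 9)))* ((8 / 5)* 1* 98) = 274176 / 895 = 306.34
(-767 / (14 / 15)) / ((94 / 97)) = -1115985 / 1316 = -848.01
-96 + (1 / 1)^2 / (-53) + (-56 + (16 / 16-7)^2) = -6149 / 53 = -116.02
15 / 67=0.22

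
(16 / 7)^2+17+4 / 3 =23.56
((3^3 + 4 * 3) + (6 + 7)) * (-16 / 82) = -416 / 41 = -10.15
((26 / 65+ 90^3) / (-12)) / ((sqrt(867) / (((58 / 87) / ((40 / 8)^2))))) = -1822501 * sqrt(3) / 57375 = -55.02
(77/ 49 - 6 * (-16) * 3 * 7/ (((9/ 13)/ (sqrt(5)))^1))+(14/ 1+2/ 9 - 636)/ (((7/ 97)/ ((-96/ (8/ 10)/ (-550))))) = -309919/ 165+2912 * sqrt(5) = 4633.13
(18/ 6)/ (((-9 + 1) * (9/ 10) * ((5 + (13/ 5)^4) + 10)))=-3125/ 455232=-0.01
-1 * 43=-43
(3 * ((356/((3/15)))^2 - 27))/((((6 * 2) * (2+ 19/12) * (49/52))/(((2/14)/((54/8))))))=659021584/132741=4964.72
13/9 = 1.44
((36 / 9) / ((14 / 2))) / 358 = 2 / 1253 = 0.00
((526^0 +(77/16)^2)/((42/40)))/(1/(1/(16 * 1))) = 30925/21504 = 1.44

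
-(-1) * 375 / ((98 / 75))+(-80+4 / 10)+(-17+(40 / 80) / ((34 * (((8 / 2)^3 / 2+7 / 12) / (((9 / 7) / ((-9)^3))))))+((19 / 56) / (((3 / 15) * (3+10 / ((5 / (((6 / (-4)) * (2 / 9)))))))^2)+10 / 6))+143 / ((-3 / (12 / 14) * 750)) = 11915136440087 / 61557867000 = 193.56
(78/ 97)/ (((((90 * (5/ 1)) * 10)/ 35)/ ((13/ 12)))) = 1183/ 174600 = 0.01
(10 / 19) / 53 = 10 / 1007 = 0.01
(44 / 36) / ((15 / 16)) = 176 / 135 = 1.30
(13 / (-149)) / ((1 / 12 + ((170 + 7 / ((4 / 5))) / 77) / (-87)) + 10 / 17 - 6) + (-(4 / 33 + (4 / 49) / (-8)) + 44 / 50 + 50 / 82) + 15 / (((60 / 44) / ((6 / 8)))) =352150181888579 / 36511010913300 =9.65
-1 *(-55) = 55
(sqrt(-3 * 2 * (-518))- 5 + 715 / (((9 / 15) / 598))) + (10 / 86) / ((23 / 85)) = 2 * sqrt(777) + 2114320090 / 2967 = 712667.85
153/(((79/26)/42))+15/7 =1170717/553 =2117.03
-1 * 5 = -5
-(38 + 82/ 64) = -1257/ 32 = -39.28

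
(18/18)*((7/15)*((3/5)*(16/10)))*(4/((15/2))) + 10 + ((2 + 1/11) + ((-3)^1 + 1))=213053/20625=10.33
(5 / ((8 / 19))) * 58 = 2755 / 4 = 688.75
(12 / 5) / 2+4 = 26 / 5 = 5.20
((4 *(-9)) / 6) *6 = -36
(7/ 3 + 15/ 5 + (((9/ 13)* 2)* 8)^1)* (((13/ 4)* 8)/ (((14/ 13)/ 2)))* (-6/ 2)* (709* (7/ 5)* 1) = -2359552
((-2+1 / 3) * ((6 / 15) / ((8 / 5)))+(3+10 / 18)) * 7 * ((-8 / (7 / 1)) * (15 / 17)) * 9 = -3390 / 17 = -199.41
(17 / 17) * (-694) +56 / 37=-692.49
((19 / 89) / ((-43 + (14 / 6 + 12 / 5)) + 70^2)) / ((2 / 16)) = 0.00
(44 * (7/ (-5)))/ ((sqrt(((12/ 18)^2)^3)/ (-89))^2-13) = 1778517972/ 375336265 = 4.74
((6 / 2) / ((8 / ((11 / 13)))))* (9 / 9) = 33 / 104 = 0.32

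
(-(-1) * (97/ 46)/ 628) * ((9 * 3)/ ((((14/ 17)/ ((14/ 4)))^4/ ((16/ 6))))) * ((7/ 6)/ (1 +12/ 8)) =170132277/ 4622080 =36.81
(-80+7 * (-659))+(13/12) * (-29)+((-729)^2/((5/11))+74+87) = 69876407/60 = 1164606.78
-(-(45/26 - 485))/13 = -12565/338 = -37.17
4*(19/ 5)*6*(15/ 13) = 1368/ 13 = 105.23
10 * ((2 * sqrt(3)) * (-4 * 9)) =-720 * sqrt(3) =-1247.08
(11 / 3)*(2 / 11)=2 / 3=0.67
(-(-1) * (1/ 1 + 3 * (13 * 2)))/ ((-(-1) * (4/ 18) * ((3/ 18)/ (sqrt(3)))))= 2133 * sqrt(3)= 3694.46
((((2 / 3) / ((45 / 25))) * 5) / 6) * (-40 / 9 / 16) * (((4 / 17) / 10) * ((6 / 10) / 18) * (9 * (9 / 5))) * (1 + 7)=-0.01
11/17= 0.65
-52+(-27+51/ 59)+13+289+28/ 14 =13326/ 59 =225.86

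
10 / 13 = 0.77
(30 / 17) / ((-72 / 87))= -2.13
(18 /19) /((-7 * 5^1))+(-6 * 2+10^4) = 6642002 /665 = 9987.97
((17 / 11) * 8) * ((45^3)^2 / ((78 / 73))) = 13739964187500 / 143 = 96083665646.85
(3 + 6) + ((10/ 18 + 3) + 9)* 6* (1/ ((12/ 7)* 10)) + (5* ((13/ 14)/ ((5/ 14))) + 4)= 5471/ 180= 30.39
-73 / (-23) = 73 / 23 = 3.17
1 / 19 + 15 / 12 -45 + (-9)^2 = 2835 / 76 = 37.30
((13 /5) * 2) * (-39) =-1014 /5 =-202.80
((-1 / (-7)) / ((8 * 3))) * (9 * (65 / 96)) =65 / 1792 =0.04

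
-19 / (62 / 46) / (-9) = 437 / 279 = 1.57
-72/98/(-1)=36/49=0.73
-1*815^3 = -541343375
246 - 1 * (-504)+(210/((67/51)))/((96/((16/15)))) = 50369/67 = 751.78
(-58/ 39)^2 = 3364/ 1521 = 2.21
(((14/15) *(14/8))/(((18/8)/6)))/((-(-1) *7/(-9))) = -28/5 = -5.60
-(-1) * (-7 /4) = -1.75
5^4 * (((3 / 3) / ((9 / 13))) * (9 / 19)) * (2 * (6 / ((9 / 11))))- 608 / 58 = 10350172 / 1653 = 6261.45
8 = 8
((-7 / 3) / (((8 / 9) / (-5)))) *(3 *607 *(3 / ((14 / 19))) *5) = 7784775 / 16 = 486548.44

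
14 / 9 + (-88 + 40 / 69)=-17774 / 207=-85.86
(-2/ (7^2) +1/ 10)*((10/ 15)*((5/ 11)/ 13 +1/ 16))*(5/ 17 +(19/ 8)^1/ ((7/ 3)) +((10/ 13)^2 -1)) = 940256531/ 270562131840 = 0.00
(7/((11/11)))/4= 7/4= 1.75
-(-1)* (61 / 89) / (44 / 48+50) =732 / 54379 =0.01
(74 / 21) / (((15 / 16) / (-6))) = -2368 / 105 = -22.55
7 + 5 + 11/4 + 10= 99/4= 24.75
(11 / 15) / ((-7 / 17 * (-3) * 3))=187 / 945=0.20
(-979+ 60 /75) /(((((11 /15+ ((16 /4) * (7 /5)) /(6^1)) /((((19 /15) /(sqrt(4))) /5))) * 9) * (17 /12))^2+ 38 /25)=-35313020 /1016070497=-0.03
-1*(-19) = 19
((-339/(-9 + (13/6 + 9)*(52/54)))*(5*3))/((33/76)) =-6680.17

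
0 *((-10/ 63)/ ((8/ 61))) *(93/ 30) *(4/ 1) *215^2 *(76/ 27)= 0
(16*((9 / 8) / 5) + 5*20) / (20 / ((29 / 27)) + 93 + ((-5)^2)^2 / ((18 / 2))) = 67599 / 118145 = 0.57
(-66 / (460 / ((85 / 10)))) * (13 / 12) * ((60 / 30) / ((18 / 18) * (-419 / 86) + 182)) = -104533 / 7007180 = -0.01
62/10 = 31/5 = 6.20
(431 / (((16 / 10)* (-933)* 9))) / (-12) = 2155 / 806112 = 0.00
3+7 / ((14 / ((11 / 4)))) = 35 / 8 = 4.38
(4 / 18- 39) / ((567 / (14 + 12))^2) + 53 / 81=1657289 / 2893401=0.57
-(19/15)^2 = -1.60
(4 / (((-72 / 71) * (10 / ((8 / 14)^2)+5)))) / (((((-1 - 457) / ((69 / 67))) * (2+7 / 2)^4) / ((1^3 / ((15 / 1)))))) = 52256 / 2880967767975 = 0.00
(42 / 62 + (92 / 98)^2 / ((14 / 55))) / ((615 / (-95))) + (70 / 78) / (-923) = -492465515492 / 768957006909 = -0.64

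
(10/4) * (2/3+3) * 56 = 1540/3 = 513.33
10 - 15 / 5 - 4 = 3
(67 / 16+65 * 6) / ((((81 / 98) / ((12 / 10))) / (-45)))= -309043 / 12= -25753.58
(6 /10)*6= 18 /5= 3.60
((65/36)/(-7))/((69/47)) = -3055/17388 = -0.18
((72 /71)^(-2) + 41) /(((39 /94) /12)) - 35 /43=439444445 /362232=1213.16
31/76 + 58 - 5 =4059/76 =53.41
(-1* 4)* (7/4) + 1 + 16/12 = -14/3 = -4.67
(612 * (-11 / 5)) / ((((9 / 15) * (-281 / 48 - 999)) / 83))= 8940096 / 48233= 185.35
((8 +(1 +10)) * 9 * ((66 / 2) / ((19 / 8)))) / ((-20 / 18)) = -2138.40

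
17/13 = 1.31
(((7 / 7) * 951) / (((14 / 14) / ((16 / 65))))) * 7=106512 / 65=1638.65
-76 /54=-38 /27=-1.41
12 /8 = 3 /2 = 1.50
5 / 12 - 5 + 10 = 65 / 12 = 5.42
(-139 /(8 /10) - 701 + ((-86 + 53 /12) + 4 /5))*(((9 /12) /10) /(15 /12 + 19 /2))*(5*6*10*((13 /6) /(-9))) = 186329 /387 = 481.47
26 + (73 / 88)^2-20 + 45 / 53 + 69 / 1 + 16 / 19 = 603419935 / 7798208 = 77.38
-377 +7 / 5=-1878 / 5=-375.60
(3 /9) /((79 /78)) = 26 /79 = 0.33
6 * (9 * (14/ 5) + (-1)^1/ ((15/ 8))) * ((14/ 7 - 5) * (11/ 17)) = -4884/ 17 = -287.29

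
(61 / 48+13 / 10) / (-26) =-617 / 6240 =-0.10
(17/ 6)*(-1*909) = -5151/ 2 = -2575.50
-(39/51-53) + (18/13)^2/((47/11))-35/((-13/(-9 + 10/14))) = 4101742/135031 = 30.38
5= 5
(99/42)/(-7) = -33/98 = -0.34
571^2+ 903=326944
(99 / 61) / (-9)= -11 / 61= -0.18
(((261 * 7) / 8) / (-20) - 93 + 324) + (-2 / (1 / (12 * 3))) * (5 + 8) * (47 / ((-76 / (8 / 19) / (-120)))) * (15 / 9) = -2802804987 / 57760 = -48525.02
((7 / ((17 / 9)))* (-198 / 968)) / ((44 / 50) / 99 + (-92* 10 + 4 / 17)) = 127575 / 154794904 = 0.00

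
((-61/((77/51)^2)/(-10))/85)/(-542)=-9333/160675900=-0.00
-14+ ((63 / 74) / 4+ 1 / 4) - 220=-69127 / 296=-233.54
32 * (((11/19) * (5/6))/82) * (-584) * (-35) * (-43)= -165479.16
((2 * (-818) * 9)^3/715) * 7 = -22344748267968/715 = -31251396178.98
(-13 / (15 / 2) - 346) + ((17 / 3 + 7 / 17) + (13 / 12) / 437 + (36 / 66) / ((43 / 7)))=-24004524781 / 70278340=-341.56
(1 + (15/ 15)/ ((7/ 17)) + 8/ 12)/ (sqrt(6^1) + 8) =344/ 609 - 43 * sqrt(6)/ 609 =0.39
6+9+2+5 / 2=39 / 2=19.50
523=523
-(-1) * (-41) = -41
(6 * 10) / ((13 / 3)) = 180 / 13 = 13.85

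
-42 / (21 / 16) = -32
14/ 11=1.27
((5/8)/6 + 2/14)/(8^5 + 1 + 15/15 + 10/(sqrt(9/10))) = 815973/108246377120 -83* sqrt(10)/108246377120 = 0.00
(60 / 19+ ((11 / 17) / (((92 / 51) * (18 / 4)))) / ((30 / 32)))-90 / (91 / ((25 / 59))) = 298145618 / 105581385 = 2.82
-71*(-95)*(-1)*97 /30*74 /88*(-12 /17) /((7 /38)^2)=3495607042 /9163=381491.55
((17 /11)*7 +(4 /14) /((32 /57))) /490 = 2791 /120736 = 0.02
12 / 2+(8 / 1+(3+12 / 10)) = 91 / 5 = 18.20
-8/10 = -4/5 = -0.80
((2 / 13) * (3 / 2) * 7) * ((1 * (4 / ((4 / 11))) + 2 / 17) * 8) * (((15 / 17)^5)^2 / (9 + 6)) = 1220653546875000 / 445534651999229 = 2.74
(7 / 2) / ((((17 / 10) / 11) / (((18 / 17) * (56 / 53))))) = 388080 / 15317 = 25.34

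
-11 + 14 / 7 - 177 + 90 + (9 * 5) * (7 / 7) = -51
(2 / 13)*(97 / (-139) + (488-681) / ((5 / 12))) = -644818 / 9035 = -71.37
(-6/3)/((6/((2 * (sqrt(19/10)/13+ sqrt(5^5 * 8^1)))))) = -100 * sqrt(10)/3 - sqrt(190)/195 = -105.48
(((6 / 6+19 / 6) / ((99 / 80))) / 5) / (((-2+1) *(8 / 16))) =-400 / 297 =-1.35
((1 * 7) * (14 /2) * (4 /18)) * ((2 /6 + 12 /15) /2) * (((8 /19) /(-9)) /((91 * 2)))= -476 /300105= -0.00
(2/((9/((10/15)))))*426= 568/9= 63.11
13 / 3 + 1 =16 / 3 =5.33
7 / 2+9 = 25 / 2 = 12.50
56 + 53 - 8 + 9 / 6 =205 / 2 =102.50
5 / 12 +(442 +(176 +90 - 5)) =703.42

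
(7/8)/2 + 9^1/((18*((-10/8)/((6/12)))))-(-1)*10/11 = 1009/880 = 1.15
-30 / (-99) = 10 / 33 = 0.30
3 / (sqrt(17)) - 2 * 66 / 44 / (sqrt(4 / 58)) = -3 * sqrt(58) / 2 + 3 * sqrt(17) / 17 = -10.70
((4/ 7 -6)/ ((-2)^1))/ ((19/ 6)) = 6/ 7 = 0.86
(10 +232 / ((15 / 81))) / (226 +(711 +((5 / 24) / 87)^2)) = 357499008 / 265264945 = 1.35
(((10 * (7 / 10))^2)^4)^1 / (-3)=-5764801 / 3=-1921600.33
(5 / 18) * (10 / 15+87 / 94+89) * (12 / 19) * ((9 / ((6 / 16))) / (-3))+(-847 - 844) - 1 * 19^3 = -69738230 / 8037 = -8677.15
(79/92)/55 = 79/5060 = 0.02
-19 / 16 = -1.19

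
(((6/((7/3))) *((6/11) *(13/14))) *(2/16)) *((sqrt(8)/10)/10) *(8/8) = 351 *sqrt(2)/107800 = 0.00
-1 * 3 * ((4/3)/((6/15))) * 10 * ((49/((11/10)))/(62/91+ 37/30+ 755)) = -133770000/22730147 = -5.89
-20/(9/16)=-320/9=-35.56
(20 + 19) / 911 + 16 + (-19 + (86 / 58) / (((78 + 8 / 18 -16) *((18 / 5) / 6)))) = -43319217 / 14847478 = -2.92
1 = 1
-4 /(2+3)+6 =26 /5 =5.20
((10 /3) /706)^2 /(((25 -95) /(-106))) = 265 /7850367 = 0.00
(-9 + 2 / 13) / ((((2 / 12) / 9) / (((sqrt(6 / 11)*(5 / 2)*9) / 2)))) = -139725*sqrt(66) / 286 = -3968.99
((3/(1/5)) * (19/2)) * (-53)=-15105/2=-7552.50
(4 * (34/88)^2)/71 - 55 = -1889731/34364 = -54.99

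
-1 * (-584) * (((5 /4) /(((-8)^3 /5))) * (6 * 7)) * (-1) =38325 /128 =299.41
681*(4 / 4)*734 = 499854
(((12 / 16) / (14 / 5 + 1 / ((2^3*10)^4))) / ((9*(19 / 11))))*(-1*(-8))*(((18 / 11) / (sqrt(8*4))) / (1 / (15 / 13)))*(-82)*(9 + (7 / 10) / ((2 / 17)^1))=-86906880000*sqrt(2) / 2179072019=-56.40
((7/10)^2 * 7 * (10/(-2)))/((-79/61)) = 20923/1580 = 13.24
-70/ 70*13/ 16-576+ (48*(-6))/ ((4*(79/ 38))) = -772867/ 1264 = -611.45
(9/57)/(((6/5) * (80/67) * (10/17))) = 1139/6080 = 0.19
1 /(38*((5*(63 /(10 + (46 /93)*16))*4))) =119 /318060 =0.00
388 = 388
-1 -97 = -98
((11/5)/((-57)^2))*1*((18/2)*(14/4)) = 77/3610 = 0.02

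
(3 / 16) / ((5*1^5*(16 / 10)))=3 / 128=0.02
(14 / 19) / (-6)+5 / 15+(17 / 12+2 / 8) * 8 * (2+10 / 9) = 21388 / 513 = 41.69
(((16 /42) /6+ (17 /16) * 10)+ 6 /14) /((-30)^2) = 5603 /453600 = 0.01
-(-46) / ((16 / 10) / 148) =4255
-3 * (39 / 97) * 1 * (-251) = 29367 / 97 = 302.75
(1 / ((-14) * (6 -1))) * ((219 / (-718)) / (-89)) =-219 / 4473140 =-0.00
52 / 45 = 1.16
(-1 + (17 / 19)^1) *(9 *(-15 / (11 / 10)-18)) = 6264 / 209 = 29.97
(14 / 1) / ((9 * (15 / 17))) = 238 / 135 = 1.76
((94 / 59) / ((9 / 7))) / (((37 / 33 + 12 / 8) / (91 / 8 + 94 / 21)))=1376771 / 183726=7.49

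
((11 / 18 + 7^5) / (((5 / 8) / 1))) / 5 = 1210148 / 225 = 5378.44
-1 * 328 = -328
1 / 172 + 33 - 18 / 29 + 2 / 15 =2433031 / 74820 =32.52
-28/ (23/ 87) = -2436/ 23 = -105.91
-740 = -740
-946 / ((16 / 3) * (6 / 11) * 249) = -5203 / 3984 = -1.31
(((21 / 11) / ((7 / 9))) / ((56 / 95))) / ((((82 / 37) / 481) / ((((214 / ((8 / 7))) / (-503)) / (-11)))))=4884475635 / 159704512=30.58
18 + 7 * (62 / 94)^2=46489 / 2209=21.05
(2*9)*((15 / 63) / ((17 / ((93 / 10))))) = 279 / 119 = 2.34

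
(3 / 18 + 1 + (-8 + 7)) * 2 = 1 / 3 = 0.33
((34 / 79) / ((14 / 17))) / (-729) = -289 / 403137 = -0.00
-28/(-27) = 28/27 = 1.04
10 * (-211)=-2110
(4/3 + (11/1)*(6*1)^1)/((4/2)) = 101/3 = 33.67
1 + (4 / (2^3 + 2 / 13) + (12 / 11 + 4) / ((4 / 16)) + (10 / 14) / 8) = 716411 / 32648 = 21.94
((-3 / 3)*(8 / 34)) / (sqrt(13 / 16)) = -16*sqrt(13) / 221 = -0.26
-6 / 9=-2 / 3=-0.67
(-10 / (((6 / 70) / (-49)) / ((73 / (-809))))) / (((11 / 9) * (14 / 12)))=-3219300 / 8899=-361.76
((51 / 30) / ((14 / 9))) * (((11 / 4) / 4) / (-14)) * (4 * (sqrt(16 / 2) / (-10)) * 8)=1683 * sqrt(2) / 4900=0.49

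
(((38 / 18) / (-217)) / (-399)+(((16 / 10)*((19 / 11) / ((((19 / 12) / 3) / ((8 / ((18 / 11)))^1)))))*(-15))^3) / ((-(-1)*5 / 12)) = -9289133457404 / 68355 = -135895449.60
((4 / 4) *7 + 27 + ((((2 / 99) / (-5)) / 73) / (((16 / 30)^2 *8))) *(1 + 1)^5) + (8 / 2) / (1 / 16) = 629547 / 6424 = 98.00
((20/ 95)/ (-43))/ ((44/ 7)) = -7/ 8987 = -0.00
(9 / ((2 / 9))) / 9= 9 / 2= 4.50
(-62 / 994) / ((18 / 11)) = -341 / 8946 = -0.04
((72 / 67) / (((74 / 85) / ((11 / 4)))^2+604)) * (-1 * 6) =-94416300 / 8846001893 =-0.01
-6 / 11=-0.55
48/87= 16/29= 0.55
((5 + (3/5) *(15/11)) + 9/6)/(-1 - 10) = -0.67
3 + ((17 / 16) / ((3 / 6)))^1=41 / 8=5.12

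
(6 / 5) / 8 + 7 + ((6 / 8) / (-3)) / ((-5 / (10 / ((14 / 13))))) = 533 / 70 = 7.61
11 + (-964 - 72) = -1025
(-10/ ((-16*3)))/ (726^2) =5/ 12649824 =0.00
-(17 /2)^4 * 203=-16954763 /16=-1059672.69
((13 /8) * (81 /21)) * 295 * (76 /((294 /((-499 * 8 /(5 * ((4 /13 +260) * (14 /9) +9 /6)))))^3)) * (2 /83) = -2036810474267964928 /2016320211166323653675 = -0.00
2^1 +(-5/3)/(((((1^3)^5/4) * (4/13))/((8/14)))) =-218/21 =-10.38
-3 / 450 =-1 / 150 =-0.01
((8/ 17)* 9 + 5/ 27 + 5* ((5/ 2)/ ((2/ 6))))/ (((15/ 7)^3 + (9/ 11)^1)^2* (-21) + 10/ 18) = -78260837501/ 4452194455806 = -0.02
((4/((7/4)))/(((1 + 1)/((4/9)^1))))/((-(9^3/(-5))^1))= 160/45927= 0.00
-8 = -8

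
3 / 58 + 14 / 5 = 2.85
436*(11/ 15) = 319.73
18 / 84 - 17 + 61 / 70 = -557 / 35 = -15.91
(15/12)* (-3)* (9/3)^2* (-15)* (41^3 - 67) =69714675/2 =34857337.50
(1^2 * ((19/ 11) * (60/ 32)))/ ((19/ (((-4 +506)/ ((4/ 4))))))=3765/ 44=85.57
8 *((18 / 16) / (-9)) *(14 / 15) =-14 / 15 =-0.93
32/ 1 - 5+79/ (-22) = 515/ 22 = 23.41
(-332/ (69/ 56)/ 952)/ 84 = -83/ 24633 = -0.00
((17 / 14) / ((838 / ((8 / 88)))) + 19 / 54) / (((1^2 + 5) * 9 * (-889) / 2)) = -0.00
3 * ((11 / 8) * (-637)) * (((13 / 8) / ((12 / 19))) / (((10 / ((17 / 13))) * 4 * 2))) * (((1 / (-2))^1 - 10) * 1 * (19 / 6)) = 301013713 / 81920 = 3674.48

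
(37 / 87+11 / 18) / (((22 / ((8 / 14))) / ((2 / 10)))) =541 / 100485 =0.01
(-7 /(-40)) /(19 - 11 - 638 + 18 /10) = -7 /25128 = -0.00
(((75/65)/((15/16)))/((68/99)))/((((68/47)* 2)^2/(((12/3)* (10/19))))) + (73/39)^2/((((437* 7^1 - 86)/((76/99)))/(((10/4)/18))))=0.45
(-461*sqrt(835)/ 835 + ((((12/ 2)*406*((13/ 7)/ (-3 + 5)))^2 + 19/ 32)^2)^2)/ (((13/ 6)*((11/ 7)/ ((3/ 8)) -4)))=45277398850644975221853803377582383/ 27262976 -29043*sqrt(835)/ 21710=1660765092213152930254342000.00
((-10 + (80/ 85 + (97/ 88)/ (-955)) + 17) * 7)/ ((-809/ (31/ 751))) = -2461593967/ 868007392120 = -0.00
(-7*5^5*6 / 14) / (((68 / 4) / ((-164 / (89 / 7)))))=7113.35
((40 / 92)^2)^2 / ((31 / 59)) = 590000 / 8675071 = 0.07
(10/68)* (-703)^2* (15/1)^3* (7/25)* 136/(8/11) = 25686512775/2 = 12843256387.50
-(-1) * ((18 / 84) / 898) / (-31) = -3 / 389732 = -0.00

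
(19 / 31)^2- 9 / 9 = -600 / 961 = -0.62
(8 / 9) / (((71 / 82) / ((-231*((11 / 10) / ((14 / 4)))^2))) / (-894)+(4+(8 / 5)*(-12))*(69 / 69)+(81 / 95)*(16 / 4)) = -4943696032 / 65568784981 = -0.08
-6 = -6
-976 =-976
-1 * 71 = -71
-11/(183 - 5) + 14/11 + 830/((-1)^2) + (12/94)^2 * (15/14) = 25166731253/30276554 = 831.23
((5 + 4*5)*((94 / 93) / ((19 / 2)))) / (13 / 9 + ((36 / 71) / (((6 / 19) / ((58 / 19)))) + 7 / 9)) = 0.37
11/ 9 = 1.22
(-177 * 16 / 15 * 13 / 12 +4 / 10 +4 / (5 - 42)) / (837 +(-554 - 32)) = -113354 / 139305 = -0.81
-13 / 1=-13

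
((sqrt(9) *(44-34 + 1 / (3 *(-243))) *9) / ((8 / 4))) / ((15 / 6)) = 7289 / 135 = 53.99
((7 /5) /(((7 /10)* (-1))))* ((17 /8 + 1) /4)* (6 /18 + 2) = -175 /48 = -3.65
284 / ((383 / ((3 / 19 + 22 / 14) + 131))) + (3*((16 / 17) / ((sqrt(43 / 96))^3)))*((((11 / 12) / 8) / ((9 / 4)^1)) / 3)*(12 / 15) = 11264*sqrt(258) / 1414485 + 5013452 / 50939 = 98.55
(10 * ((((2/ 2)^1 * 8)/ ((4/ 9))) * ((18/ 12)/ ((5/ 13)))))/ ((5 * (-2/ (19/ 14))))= -6669/ 70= -95.27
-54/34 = -27/17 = -1.59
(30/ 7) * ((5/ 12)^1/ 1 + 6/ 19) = 835/ 266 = 3.14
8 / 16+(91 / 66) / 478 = 15865 / 31548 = 0.50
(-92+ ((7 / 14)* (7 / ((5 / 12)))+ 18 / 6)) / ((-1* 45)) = 403 / 225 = 1.79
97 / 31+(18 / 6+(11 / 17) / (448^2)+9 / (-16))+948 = 100859693653 / 105771008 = 953.57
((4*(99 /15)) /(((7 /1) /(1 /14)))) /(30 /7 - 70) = -33 /8050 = -0.00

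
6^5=7776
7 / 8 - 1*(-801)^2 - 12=-5132897 / 8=-641612.12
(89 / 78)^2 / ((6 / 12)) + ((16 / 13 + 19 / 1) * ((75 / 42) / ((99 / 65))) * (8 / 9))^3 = 768802168619383757 / 82005679669914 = 9374.99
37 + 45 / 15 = 40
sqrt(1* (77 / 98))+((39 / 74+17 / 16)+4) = sqrt(154) / 14+3309 / 592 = 6.48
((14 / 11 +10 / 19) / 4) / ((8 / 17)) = 799 / 836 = 0.96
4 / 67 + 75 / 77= 5333 / 5159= 1.03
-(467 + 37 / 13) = -6108 / 13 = -469.85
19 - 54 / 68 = 619 / 34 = 18.21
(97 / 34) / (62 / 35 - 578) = -3395 / 685712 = -0.00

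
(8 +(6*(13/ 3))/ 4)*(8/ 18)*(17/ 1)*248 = 244528/ 9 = 27169.78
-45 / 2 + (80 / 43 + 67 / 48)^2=-50680319 / 4260096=-11.90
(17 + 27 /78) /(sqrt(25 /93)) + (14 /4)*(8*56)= 451*sqrt(93) /130 + 1568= 1601.46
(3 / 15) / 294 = 0.00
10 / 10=1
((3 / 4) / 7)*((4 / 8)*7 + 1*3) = 39 / 56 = 0.70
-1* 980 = -980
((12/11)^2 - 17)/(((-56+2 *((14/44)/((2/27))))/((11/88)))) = 1913/45892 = 0.04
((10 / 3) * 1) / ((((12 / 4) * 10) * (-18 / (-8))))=4 / 81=0.05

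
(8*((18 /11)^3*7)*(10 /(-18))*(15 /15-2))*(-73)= -13245120 /1331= -9951.25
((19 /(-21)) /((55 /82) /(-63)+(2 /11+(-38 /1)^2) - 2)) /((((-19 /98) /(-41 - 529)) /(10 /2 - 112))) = 16173816120 /81952819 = 197.36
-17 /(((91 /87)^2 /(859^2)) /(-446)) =42345631413198 /8281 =5113589109.19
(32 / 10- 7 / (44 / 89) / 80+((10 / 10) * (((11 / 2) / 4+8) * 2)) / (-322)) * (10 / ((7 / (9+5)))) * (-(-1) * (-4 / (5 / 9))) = -426.93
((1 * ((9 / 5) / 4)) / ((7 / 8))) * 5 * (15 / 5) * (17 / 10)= 459 / 35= 13.11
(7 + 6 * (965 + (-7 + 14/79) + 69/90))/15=2275462/5925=384.04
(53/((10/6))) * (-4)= -636/5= -127.20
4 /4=1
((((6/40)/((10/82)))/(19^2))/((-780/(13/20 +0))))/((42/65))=-533/121296000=-0.00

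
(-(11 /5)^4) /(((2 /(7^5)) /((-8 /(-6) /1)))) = -262476.04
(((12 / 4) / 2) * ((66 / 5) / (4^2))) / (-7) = -99 / 560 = -0.18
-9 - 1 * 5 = -14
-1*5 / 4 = -5 / 4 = -1.25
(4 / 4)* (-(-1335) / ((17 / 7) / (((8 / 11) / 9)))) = 44.42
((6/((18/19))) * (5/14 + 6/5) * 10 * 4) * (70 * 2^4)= 1325440/3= 441813.33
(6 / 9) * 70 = 140 / 3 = 46.67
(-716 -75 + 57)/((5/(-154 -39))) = 141662/5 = 28332.40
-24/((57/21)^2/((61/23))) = -8.64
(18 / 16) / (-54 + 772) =0.00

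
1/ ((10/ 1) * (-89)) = -1/ 890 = -0.00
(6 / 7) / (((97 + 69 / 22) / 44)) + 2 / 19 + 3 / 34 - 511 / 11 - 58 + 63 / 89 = -1006256641141 / 9752764714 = -103.18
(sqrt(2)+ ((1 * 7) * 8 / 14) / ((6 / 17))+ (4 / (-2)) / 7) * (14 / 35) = 2 * sqrt(2) / 5+ 464 / 105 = 4.98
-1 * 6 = -6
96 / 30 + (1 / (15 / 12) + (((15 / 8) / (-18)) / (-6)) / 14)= 16133 / 4032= 4.00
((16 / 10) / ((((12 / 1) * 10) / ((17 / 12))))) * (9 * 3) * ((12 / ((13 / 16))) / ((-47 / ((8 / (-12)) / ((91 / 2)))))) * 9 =29376 / 1390025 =0.02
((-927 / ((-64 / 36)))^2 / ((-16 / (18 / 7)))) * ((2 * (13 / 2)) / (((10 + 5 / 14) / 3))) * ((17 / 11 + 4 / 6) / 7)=-594501848109 / 11432960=-51998.94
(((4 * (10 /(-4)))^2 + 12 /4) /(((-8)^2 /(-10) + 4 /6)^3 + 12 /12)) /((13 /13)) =-347625 /632681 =-0.55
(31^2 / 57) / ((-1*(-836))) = 961 / 47652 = 0.02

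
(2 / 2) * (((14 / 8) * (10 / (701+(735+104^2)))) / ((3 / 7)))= 245 / 73512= 0.00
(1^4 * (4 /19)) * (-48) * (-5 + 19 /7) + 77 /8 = 34817 /1064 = 32.72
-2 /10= -1 /5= -0.20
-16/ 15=-1.07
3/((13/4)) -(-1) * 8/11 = 236/143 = 1.65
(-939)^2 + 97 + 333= 882151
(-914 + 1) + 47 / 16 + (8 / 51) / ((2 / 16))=-741587 / 816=-908.81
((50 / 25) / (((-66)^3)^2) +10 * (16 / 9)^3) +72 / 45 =3980239323223 / 68878291680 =57.79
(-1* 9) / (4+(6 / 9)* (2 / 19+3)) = -513 / 346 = -1.48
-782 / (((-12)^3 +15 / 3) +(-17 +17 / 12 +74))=552 / 1175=0.47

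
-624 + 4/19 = -11852/19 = -623.79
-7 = -7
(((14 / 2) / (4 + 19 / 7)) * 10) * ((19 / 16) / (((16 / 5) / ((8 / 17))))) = 23275 / 12784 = 1.82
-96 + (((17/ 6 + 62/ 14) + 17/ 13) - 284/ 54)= -455477/ 4914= -92.69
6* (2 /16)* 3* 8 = 18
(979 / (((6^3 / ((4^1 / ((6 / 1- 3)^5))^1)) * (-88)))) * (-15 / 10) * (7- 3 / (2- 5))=89 / 8748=0.01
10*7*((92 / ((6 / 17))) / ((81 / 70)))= 3831800 / 243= 15768.72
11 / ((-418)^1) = -1 / 38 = -0.03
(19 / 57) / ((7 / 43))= 43 / 21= 2.05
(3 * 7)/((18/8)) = 28/3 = 9.33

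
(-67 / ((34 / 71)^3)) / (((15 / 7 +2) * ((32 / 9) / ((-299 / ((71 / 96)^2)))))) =3225873924 / 142477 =22641.37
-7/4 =-1.75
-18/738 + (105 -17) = 87.98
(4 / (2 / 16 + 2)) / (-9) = -32 / 153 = -0.21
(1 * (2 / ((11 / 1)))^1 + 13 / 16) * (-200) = -4375 / 22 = -198.86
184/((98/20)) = 1840/49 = 37.55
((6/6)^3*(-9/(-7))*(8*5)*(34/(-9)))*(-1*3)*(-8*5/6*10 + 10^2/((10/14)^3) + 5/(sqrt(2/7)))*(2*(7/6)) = 3400*sqrt(14) + 847552/3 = 295238.97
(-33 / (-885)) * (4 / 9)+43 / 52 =116453 / 138060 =0.84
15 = 15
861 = 861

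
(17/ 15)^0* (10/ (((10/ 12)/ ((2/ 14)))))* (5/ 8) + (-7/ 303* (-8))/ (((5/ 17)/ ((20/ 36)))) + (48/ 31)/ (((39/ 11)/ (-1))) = 15136571/ 15385734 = 0.98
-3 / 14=-0.21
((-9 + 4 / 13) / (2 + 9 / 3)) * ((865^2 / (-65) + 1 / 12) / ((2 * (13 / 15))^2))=3043757265 / 456976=6660.65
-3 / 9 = -1 / 3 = -0.33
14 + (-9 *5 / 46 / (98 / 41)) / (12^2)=1009587 / 72128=14.00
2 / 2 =1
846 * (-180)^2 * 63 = 1726855200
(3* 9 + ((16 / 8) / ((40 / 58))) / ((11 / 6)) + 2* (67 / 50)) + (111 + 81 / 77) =275879 / 1925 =143.31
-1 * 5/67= -5/67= -0.07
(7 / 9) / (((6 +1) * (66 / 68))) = 0.11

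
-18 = -18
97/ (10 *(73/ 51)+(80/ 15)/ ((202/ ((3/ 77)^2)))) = 6.78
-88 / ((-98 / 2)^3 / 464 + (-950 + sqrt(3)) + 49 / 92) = 10022459392* sqrt(3) / 164830412406697 + 12057231832448 / 164830412406697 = 0.07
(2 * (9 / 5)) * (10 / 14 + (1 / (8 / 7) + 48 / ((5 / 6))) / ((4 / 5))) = 148797 / 560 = 265.71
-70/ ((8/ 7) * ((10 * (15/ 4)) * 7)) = -7/ 30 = -0.23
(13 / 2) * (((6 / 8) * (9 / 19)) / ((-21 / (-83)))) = 9711 / 1064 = 9.13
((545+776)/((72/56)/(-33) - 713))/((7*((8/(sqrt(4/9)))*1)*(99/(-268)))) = 88507/1482408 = 0.06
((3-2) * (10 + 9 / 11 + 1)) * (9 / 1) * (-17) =-19890 / 11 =-1808.18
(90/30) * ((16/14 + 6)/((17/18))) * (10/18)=1500/119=12.61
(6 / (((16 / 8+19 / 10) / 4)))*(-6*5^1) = -2400 / 13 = -184.62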